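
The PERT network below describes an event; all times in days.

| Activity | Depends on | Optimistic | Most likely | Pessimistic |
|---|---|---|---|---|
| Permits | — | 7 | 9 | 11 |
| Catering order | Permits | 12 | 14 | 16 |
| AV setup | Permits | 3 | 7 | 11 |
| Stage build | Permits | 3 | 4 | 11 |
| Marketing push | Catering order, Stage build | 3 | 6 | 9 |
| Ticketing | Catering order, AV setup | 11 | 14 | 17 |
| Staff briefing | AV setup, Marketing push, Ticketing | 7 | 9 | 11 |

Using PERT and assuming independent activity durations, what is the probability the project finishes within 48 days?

0.905

te_Permits = (7 + 4·9 + 11)/6 = 54/6 = 9; σ²_Permits = ((11−7)/6)² = 0.444
te_Catering order = (12 + 4·14 + 16)/6 = 84/6 = 14; σ²_Catering order = ((16−12)/6)² = 0.444
te_AV setup = (3 + 4·7 + 11)/6 = 42/6 = 7; σ²_AV setup = ((11−3)/6)² = 1.778
te_Stage build = (3 + 4·4 + 11)/6 = 30/6 = 5; σ²_Stage build = ((11−3)/6)² = 1.778
te_Marketing push = (3 + 4·6 + 9)/6 = 36/6 = 6; σ²_Marketing push = ((9−3)/6)² = 1.000
te_Ticketing = (11 + 4·14 + 17)/6 = 84/6 = 14; σ²_Ticketing = ((17−11)/6)² = 1.000
te_Staff briefing = (7 + 4·9 + 11)/6 = 54/6 = 9; σ²_Staff briefing = ((11−7)/6)² = 0.444

Forward pass:
ES_Permits = 0; EF_Permits = 9
ES_Catering order = 9; EF_Catering order = 9+14 = 23
ES_AV setup = 9; EF_AV setup = 9+7 = 16
ES_Stage build = 9; EF_Stage build = 9+5 = 14
ES_Marketing push = max(EF_Catering order=23, EF_Stage build=14) = 23; EF_Marketing push = 23+6 = 29
ES_Ticketing = max(EF_Catering order=23, EF_AV setup=16) = 23; EF_Ticketing = 23+14 = 37
ES_Staff briefing = max(EF_AV setup=16, EF_Marketing push=29, EF_Ticketing=37) = 37; EF_Staff briefing = 37+9 = 46
Expected project duration μ = 46 days. Critical path: Permits → Catering order → Ticketing → Staff briefing.

Variance along critical path = 0.444 + 0.444 + 1.000 + 0.444 = 2.333; σ = √2.333 = 1.528 days.
Z = (48 − 46) / 1.528 = 1.309
P(T ≤ 48) = Φ(1.309) ≈ 0.905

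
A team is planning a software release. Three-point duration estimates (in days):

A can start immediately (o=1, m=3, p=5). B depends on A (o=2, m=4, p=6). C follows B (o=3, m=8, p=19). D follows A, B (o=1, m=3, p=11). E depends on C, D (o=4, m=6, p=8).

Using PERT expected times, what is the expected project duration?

22 days

te_A = (1 + 4·3 + 5)/6 = 18/6 = 3
te_B = (2 + 4·4 + 6)/6 = 24/6 = 4
te_C = (3 + 4·8 + 19)/6 = 54/6 = 9
te_D = (1 + 4·3 + 11)/6 = 24/6 = 4
te_E = (4 + 4·6 + 8)/6 = 36/6 = 6

Forward pass:
ES_A = 0; EF_A = 3
ES_B = 3; EF_B = 3+4 = 7
ES_C = 7; EF_C = 7+9 = 16
ES_D = max(EF_A=3, EF_B=7) = 7; EF_D = 7+4 = 11
ES_E = max(EF_C=16, EF_D=11) = 16; EF_E = 16+6 = 22
Expected project duration μ = 22 days. Critical path: A → B → C → E.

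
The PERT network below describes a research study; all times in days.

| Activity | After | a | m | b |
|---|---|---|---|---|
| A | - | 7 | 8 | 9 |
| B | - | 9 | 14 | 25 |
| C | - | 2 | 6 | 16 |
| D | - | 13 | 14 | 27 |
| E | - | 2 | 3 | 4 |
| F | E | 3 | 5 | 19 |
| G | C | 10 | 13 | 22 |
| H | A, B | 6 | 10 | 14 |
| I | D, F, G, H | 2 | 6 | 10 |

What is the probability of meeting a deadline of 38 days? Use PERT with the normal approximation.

0.984

te_A = (7 + 4·8 + 9)/6 = 48/6 = 8; σ²_A = ((9−7)/6)² = 0.111
te_B = (9 + 4·14 + 25)/6 = 90/6 = 15; σ²_B = ((25−9)/6)² = 7.111
te_C = (2 + 4·6 + 16)/6 = 42/6 = 7; σ²_C = ((16−2)/6)² = 5.444
te_D = (13 + 4·14 + 27)/6 = 96/6 = 16; σ²_D = ((27−13)/6)² = 5.444
te_E = (2 + 4·3 + 4)/6 = 18/6 = 3; σ²_E = ((4−2)/6)² = 0.111
te_F = (3 + 4·5 + 19)/6 = 42/6 = 7; σ²_F = ((19−3)/6)² = 7.111
te_G = (10 + 4·13 + 22)/6 = 84/6 = 14; σ²_G = ((22−10)/6)² = 4.000
te_H = (6 + 4·10 + 14)/6 = 60/6 = 10; σ²_H = ((14−6)/6)² = 1.778
te_I = (2 + 4·6 + 10)/6 = 36/6 = 6; σ²_I = ((10−2)/6)² = 1.778

Forward pass:
ES_A = 0; EF_A = 8
ES_B = 0; EF_B = 15
ES_C = 0; EF_C = 7
ES_D = 0; EF_D = 16
ES_E = 0; EF_E = 3
ES_F = 3; EF_F = 3+7 = 10
ES_G = 7; EF_G = 7+14 = 21
ES_H = max(EF_A=8, EF_B=15) = 15; EF_H = 15+10 = 25
ES_I = max(EF_D=16, EF_F=10, EF_G=21, EF_H=25) = 25; EF_I = 25+6 = 31
Expected project duration μ = 31 days. Critical path: B → H → I.

Variance along critical path = 7.111 + 1.778 + 1.778 = 10.667; σ = √10.667 = 3.266 days.
Z = (38 − 31) / 3.266 = 2.143
P(T ≤ 38) = Φ(2.143) ≈ 0.984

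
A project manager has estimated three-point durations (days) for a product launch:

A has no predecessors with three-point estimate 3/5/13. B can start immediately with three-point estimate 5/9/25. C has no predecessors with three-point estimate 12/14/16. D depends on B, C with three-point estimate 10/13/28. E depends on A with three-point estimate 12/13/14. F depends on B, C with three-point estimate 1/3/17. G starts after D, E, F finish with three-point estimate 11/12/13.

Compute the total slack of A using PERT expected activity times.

te_A = (3 + 4·5 + 13)/6 = 36/6 = 6
te_B = (5 + 4·9 + 25)/6 = 66/6 = 11
te_C = (12 + 4·14 + 16)/6 = 84/6 = 14
te_D = (10 + 4·13 + 28)/6 = 90/6 = 15
te_E = (12 + 4·13 + 14)/6 = 78/6 = 13
te_F = (1 + 4·3 + 17)/6 = 30/6 = 5
te_G = (11 + 4·12 + 13)/6 = 72/6 = 12

Forward pass:
ES_A = 0; EF_A = 6
ES_B = 0; EF_B = 11
ES_C = 0; EF_C = 14
ES_D = max(EF_B=11, EF_C=14) = 14; EF_D = 14+15 = 29
ES_E = 6; EF_E = 6+13 = 19
ES_F = max(EF_B=11, EF_C=14) = 14; EF_F = 14+5 = 19
ES_G = max(EF_D=29, EF_E=19, EF_F=19) = 29; EF_G = 29+12 = 41
Expected project duration μ = 41 days. Critical path: C → D → G.

Backward pass:
LF_G = 41; LS_G = 41−12 = 29
LF_F = LS_G = 29; LS_F = 29−5 = 24
LF_E = LS_G = 29; LS_E = 29−13 = 16
LF_D = LS_G = 29; LS_D = 29−15 = 14
LF_C = min(LS_D=14, LS_F=24) = 14; LS_C = 14−14 = 0
LF_B = min(LS_D=14, LS_F=24) = 14; LS_B = 14−11 = 3
LF_A = LS_E = 16; LS_A = 16−6 = 10
Slack_A = LS_A − ES_A = 10 − 0 = 10

10 days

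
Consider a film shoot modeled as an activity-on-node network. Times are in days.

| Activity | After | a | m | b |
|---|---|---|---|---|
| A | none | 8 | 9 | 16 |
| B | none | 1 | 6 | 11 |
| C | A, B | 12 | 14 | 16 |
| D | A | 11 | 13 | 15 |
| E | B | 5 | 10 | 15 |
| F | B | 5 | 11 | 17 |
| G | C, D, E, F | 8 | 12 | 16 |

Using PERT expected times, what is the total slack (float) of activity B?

te_A = (8 + 4·9 + 16)/6 = 60/6 = 10
te_B = (1 + 4·6 + 11)/6 = 36/6 = 6
te_C = (12 + 4·14 + 16)/6 = 84/6 = 14
te_D = (11 + 4·13 + 15)/6 = 78/6 = 13
te_E = (5 + 4·10 + 15)/6 = 60/6 = 10
te_F = (5 + 4·11 + 17)/6 = 66/6 = 11
te_G = (8 + 4·12 + 16)/6 = 72/6 = 12

Forward pass:
ES_A = 0; EF_A = 10
ES_B = 0; EF_B = 6
ES_C = max(EF_A=10, EF_B=6) = 10; EF_C = 10+14 = 24
ES_D = 10; EF_D = 10+13 = 23
ES_E = 6; EF_E = 6+10 = 16
ES_F = 6; EF_F = 6+11 = 17
ES_G = max(EF_C=24, EF_D=23, EF_E=16, EF_F=17) = 24; EF_G = 24+12 = 36
Expected project duration μ = 36 days. Critical path: A → C → G.

Backward pass:
LF_G = 36; LS_G = 36−12 = 24
LF_F = LS_G = 24; LS_F = 24−11 = 13
LF_E = LS_G = 24; LS_E = 24−10 = 14
LF_D = LS_G = 24; LS_D = 24−13 = 11
LF_C = LS_G = 24; LS_C = 24−14 = 10
LF_B = min(LS_C=10, LS_E=14, LS_F=13) = 10; LS_B = 10−6 = 4
LF_A = min(LS_C=10, LS_D=11) = 10; LS_A = 10−10 = 0
Slack_B = LS_B − ES_B = 4 − 0 = 4

4 days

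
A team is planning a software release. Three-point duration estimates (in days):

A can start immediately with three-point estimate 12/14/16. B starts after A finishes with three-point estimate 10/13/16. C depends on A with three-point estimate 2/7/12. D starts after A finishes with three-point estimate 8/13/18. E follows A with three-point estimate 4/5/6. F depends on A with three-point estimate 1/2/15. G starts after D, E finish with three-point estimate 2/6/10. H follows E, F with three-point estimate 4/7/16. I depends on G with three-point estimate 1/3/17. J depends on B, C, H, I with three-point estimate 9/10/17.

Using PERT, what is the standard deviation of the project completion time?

3.73 days

te_A = (12 + 4·14 + 16)/6 = 84/6 = 14; σ²_A = ((16−12)/6)² = 0.444
te_B = (10 + 4·13 + 16)/6 = 78/6 = 13; σ²_B = ((16−10)/6)² = 1.000
te_C = (2 + 4·7 + 12)/6 = 42/6 = 7; σ²_C = ((12−2)/6)² = 2.778
te_D = (8 + 4·13 + 18)/6 = 78/6 = 13; σ²_D = ((18−8)/6)² = 2.778
te_E = (4 + 4·5 + 6)/6 = 30/6 = 5; σ²_E = ((6−4)/6)² = 0.111
te_F = (1 + 4·2 + 15)/6 = 24/6 = 4; σ²_F = ((15−1)/6)² = 5.444
te_G = (2 + 4·6 + 10)/6 = 36/6 = 6; σ²_G = ((10−2)/6)² = 1.778
te_H = (4 + 4·7 + 16)/6 = 48/6 = 8; σ²_H = ((16−4)/6)² = 4.000
te_I = (1 + 4·3 + 17)/6 = 30/6 = 5; σ²_I = ((17−1)/6)² = 7.111
te_J = (9 + 4·10 + 17)/6 = 66/6 = 11; σ²_J = ((17−9)/6)² = 1.778

Forward pass:
ES_A = 0; EF_A = 14
ES_B = 14; EF_B = 14+13 = 27
ES_C = 14; EF_C = 14+7 = 21
ES_D = 14; EF_D = 14+13 = 27
ES_E = 14; EF_E = 14+5 = 19
ES_F = 14; EF_F = 14+4 = 18
ES_G = max(EF_D=27, EF_E=19) = 27; EF_G = 27+6 = 33
ES_H = max(EF_E=19, EF_F=18) = 19; EF_H = 19+8 = 27
ES_I = 33; EF_I = 33+5 = 38
ES_J = max(EF_B=27, EF_C=21, EF_H=27, EF_I=38) = 38; EF_J = 38+11 = 49
Expected project duration μ = 49 days. Critical path: A → D → G → I → J.

Variance along critical path = 0.444 + 2.778 + 1.778 + 7.111 + 1.778 = 13.889
σ = √13.889 = 3.727 days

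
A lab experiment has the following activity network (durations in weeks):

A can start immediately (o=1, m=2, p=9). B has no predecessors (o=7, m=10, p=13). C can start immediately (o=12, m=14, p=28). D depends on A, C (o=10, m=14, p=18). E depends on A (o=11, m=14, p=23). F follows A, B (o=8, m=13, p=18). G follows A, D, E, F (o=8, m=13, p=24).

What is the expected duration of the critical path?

44 weeks

te_A = (1 + 4·2 + 9)/6 = 18/6 = 3
te_B = (7 + 4·10 + 13)/6 = 60/6 = 10
te_C = (12 + 4·14 + 28)/6 = 96/6 = 16
te_D = (10 + 4·14 + 18)/6 = 84/6 = 14
te_E = (11 + 4·14 + 23)/6 = 90/6 = 15
te_F = (8 + 4·13 + 18)/6 = 78/6 = 13
te_G = (8 + 4·13 + 24)/6 = 84/6 = 14

Forward pass:
ES_A = 0; EF_A = 3
ES_B = 0; EF_B = 10
ES_C = 0; EF_C = 16
ES_D = max(EF_A=3, EF_C=16) = 16; EF_D = 16+14 = 30
ES_E = 3; EF_E = 3+15 = 18
ES_F = max(EF_A=3, EF_B=10) = 10; EF_F = 10+13 = 23
ES_G = max(EF_A=3, EF_D=30, EF_E=18, EF_F=23) = 30; EF_G = 30+14 = 44
Expected project duration μ = 44 weeks. Critical path: C → D → G.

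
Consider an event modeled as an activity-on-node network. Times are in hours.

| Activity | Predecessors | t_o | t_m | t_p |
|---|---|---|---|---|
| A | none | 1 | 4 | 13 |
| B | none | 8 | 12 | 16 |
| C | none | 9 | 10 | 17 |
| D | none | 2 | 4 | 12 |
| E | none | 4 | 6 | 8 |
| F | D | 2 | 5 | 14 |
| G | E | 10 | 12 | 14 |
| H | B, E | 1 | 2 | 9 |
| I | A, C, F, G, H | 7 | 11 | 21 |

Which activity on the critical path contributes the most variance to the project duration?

I

te_A = (1 + 4·4 + 13)/6 = 30/6 = 5; σ²_A = ((13−1)/6)² = 4.000
te_B = (8 + 4·12 + 16)/6 = 72/6 = 12; σ²_B = ((16−8)/6)² = 1.778
te_C = (9 + 4·10 + 17)/6 = 66/6 = 11; σ²_C = ((17−9)/6)² = 1.778
te_D = (2 + 4·4 + 12)/6 = 30/6 = 5; σ²_D = ((12−2)/6)² = 2.778
te_E = (4 + 4·6 + 8)/6 = 36/6 = 6; σ²_E = ((8−4)/6)² = 0.444
te_F = (2 + 4·5 + 14)/6 = 36/6 = 6; σ²_F = ((14−2)/6)² = 4.000
te_G = (10 + 4·12 + 14)/6 = 72/6 = 12; σ²_G = ((14−10)/6)² = 0.444
te_H = (1 + 4·2 + 9)/6 = 18/6 = 3; σ²_H = ((9−1)/6)² = 1.778
te_I = (7 + 4·11 + 21)/6 = 72/6 = 12; σ²_I = ((21−7)/6)² = 5.444

Forward pass:
ES_A = 0; EF_A = 5
ES_B = 0; EF_B = 12
ES_C = 0; EF_C = 11
ES_D = 0; EF_D = 5
ES_E = 0; EF_E = 6
ES_F = 5; EF_F = 5+6 = 11
ES_G = 6; EF_G = 6+12 = 18
ES_H = max(EF_B=12, EF_E=6) = 12; EF_H = 12+3 = 15
ES_I = max(EF_A=5, EF_C=11, EF_F=11, EF_G=18, EF_H=15) = 18; EF_I = 18+12 = 30
Expected project duration μ = 30 hours. Critical path: E → G → I.

Variances on critical path: σ²_E=0.444, σ²_G=0.444, σ²_I=5.444.
Largest is σ²_I = 5.444.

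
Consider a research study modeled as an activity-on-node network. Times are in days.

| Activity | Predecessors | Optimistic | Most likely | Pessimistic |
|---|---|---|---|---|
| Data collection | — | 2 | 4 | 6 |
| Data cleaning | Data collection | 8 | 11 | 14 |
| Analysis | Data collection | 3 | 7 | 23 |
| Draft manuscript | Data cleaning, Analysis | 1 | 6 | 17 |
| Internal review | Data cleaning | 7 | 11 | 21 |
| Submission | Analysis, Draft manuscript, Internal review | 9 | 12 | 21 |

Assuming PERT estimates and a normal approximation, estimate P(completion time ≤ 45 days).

te_Data collection = (2 + 4·4 + 6)/6 = 24/6 = 4; σ²_Data collection = ((6−2)/6)² = 0.444
te_Data cleaning = (8 + 4·11 + 14)/6 = 66/6 = 11; σ²_Data cleaning = ((14−8)/6)² = 1.000
te_Analysis = (3 + 4·7 + 23)/6 = 54/6 = 9; σ²_Analysis = ((23−3)/6)² = 11.111
te_Draft manuscript = (1 + 4·6 + 17)/6 = 42/6 = 7; σ²_Draft manuscript = ((17−1)/6)² = 7.111
te_Internal review = (7 + 4·11 + 21)/6 = 72/6 = 12; σ²_Internal review = ((21−7)/6)² = 5.444
te_Submission = (9 + 4·12 + 21)/6 = 78/6 = 13; σ²_Submission = ((21−9)/6)² = 4.000

Forward pass:
ES_Data collection = 0; EF_Data collection = 4
ES_Data cleaning = 4; EF_Data cleaning = 4+11 = 15
ES_Analysis = 4; EF_Analysis = 4+9 = 13
ES_Draft manuscript = max(EF_Data cleaning=15, EF_Analysis=13) = 15; EF_Draft manuscript = 15+7 = 22
ES_Internal review = 15; EF_Internal review = 15+12 = 27
ES_Submission = max(EF_Analysis=13, EF_Draft manuscript=22, EF_Internal review=27) = 27; EF_Submission = 27+13 = 40
Expected project duration μ = 40 days. Critical path: Data collection → Data cleaning → Internal review → Submission.

Variance along critical path = 0.444 + 1.000 + 5.444 + 4.000 = 10.889; σ = √10.889 = 3.300 days.
Z = (45 − 40) / 3.300 = 1.515
P(T ≤ 45) = Φ(1.515) ≈ 0.935

0.935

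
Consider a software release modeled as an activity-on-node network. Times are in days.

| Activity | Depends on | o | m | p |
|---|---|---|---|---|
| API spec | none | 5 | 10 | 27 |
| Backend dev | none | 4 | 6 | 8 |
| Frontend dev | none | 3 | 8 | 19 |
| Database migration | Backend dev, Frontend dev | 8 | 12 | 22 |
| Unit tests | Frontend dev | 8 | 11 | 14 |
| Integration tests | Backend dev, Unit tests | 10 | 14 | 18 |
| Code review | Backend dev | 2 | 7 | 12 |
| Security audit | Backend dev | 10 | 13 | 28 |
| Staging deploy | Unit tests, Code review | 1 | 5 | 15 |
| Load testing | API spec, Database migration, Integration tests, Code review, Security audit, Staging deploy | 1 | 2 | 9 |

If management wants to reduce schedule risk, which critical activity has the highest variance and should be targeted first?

te_API spec = (5 + 4·10 + 27)/6 = 72/6 = 12; σ²_API spec = ((27−5)/6)² = 13.444
te_Backend dev = (4 + 4·6 + 8)/6 = 36/6 = 6; σ²_Backend dev = ((8−4)/6)² = 0.444
te_Frontend dev = (3 + 4·8 + 19)/6 = 54/6 = 9; σ²_Frontend dev = ((19−3)/6)² = 7.111
te_Database migration = (8 + 4·12 + 22)/6 = 78/6 = 13; σ²_Database migration = ((22−8)/6)² = 5.444
te_Unit tests = (8 + 4·11 + 14)/6 = 66/6 = 11; σ²_Unit tests = ((14−8)/6)² = 1.000
te_Integration tests = (10 + 4·14 + 18)/6 = 84/6 = 14; σ²_Integration tests = ((18−10)/6)² = 1.778
te_Code review = (2 + 4·7 + 12)/6 = 42/6 = 7; σ²_Code review = ((12−2)/6)² = 2.778
te_Security audit = (10 + 4·13 + 28)/6 = 90/6 = 15; σ²_Security audit = ((28−10)/6)² = 9.000
te_Staging deploy = (1 + 4·5 + 15)/6 = 36/6 = 6; σ²_Staging deploy = ((15−1)/6)² = 5.444
te_Load testing = (1 + 4·2 + 9)/6 = 18/6 = 3; σ²_Load testing = ((9−1)/6)² = 1.778

Forward pass:
ES_API spec = 0; EF_API spec = 12
ES_Backend dev = 0; EF_Backend dev = 6
ES_Frontend dev = 0; EF_Frontend dev = 9
ES_Database migration = max(EF_Backend dev=6, EF_Frontend dev=9) = 9; EF_Database migration = 9+13 = 22
ES_Unit tests = 9; EF_Unit tests = 9+11 = 20
ES_Integration tests = max(EF_Backend dev=6, EF_Unit tests=20) = 20; EF_Integration tests = 20+14 = 34
ES_Code review = 6; EF_Code review = 6+7 = 13
ES_Security audit = 6; EF_Security audit = 6+15 = 21
ES_Staging deploy = max(EF_Unit tests=20, EF_Code review=13) = 20; EF_Staging deploy = 20+6 = 26
ES_Load testing = max(EF_API spec=12, EF_Database migration=22, EF_Integration tests=34, EF_Code review=13, EF_Security audit=21, EF_Staging deploy=26) = 34; EF_Load testing = 34+3 = 37
Expected project duration μ = 37 days. Critical path: Frontend dev → Unit tests → Integration tests → Load testing.

Variances on critical path: σ²_Frontend dev=7.111, σ²_Unit tests=1.000, σ²_Integration tests=1.778, σ²_Load testing=1.778.
Largest is σ²_Frontend dev = 7.111.

Frontend dev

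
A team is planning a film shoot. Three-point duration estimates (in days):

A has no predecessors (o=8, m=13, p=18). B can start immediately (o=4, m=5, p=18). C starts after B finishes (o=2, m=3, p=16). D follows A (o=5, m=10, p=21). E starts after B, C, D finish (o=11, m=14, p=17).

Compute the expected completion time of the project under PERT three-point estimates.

te_A = (8 + 4·13 + 18)/6 = 78/6 = 13
te_B = (4 + 4·5 + 18)/6 = 42/6 = 7
te_C = (2 + 4·3 + 16)/6 = 30/6 = 5
te_D = (5 + 4·10 + 21)/6 = 66/6 = 11
te_E = (11 + 4·14 + 17)/6 = 84/6 = 14

Forward pass:
ES_A = 0; EF_A = 13
ES_B = 0; EF_B = 7
ES_C = 7; EF_C = 7+5 = 12
ES_D = 13; EF_D = 13+11 = 24
ES_E = max(EF_B=7, EF_C=12, EF_D=24) = 24; EF_E = 24+14 = 38
Expected project duration μ = 38 days. Critical path: A → D → E.

38 days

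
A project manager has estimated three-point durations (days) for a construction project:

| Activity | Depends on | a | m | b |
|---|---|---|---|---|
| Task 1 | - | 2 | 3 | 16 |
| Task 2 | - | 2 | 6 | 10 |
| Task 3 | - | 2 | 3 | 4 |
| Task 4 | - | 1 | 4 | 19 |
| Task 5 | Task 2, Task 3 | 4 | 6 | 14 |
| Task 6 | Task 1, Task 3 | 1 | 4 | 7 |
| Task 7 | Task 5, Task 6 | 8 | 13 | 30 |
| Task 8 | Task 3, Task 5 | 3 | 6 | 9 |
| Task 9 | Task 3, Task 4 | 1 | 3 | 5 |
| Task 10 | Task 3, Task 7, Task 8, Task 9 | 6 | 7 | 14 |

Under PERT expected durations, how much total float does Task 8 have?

9 days

te_Task 1 = (2 + 4·3 + 16)/6 = 30/6 = 5
te_Task 2 = (2 + 4·6 + 10)/6 = 36/6 = 6
te_Task 3 = (2 + 4·3 + 4)/6 = 18/6 = 3
te_Task 4 = (1 + 4·4 + 19)/6 = 36/6 = 6
te_Task 5 = (4 + 4·6 + 14)/6 = 42/6 = 7
te_Task 6 = (1 + 4·4 + 7)/6 = 24/6 = 4
te_Task 7 = (8 + 4·13 + 30)/6 = 90/6 = 15
te_Task 8 = (3 + 4·6 + 9)/6 = 36/6 = 6
te_Task 9 = (1 + 4·3 + 5)/6 = 18/6 = 3
te_Task 10 = (6 + 4·7 + 14)/6 = 48/6 = 8

Forward pass:
ES_Task 1 = 0; EF_Task 1 = 5
ES_Task 2 = 0; EF_Task 2 = 6
ES_Task 3 = 0; EF_Task 3 = 3
ES_Task 4 = 0; EF_Task 4 = 6
ES_Task 5 = max(EF_Task 2=6, EF_Task 3=3) = 6; EF_Task 5 = 6+7 = 13
ES_Task 6 = max(EF_Task 1=5, EF_Task 3=3) = 5; EF_Task 6 = 5+4 = 9
ES_Task 7 = max(EF_Task 5=13, EF_Task 6=9) = 13; EF_Task 7 = 13+15 = 28
ES_Task 8 = max(EF_Task 3=3, EF_Task 5=13) = 13; EF_Task 8 = 13+6 = 19
ES_Task 9 = max(EF_Task 3=3, EF_Task 4=6) = 6; EF_Task 9 = 6+3 = 9
ES_Task 10 = max(EF_Task 3=3, EF_Task 7=28, EF_Task 8=19, EF_Task 9=9) = 28; EF_Task 10 = 28+8 = 36
Expected project duration μ = 36 days. Critical path: Task 2 → Task 5 → Task 7 → Task 10.

Backward pass:
LF_Task 10 = 36; LS_Task 10 = 36−8 = 28
LF_Task 9 = LS_Task 10 = 28; LS_Task 9 = 28−3 = 25
LF_Task 8 = LS_Task 10 = 28; LS_Task 8 = 28−6 = 22
LF_Task 7 = LS_Task 10 = 28; LS_Task 7 = 28−15 = 13
LF_Task 6 = LS_Task 7 = 13; LS_Task 6 = 13−4 = 9
LF_Task 5 = min(LS_Task 7=13, LS_Task 8=22) = 13; LS_Task 5 = 13−7 = 6
LF_Task 4 = LS_Task 9 = 25; LS_Task 4 = 25−6 = 19
LF_Task 3 = min(LS_Task 5=6, LS_Task 6=9, LS_Task 8=22, LS_Task 9=25, LS_Task 10=28) = 6; LS_Task 3 = 6−3 = 3
LF_Task 2 = LS_Task 5 = 6; LS_Task 2 = 6−6 = 0
LF_Task 1 = LS_Task 6 = 9; LS_Task 1 = 9−5 = 4
Slack_Task 8 = LS_Task 8 − ES_Task 8 = 22 − 13 = 9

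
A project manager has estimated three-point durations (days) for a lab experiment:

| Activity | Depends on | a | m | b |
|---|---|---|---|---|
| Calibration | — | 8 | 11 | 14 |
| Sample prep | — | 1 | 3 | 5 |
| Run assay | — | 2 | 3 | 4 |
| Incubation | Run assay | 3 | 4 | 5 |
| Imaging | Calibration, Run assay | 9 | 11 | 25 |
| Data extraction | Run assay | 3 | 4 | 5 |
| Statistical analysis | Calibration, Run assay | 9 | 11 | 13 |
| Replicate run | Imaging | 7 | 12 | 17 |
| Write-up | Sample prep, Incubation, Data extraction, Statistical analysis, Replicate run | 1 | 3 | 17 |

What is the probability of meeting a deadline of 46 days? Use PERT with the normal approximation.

0.881

te_Calibration = (8 + 4·11 + 14)/6 = 66/6 = 11; σ²_Calibration = ((14−8)/6)² = 1.000
te_Sample prep = (1 + 4·3 + 5)/6 = 18/6 = 3; σ²_Sample prep = ((5−1)/6)² = 0.444
te_Run assay = (2 + 4·3 + 4)/6 = 18/6 = 3; σ²_Run assay = ((4−2)/6)² = 0.111
te_Incubation = (3 + 4·4 + 5)/6 = 24/6 = 4; σ²_Incubation = ((5−3)/6)² = 0.111
te_Imaging = (9 + 4·11 + 25)/6 = 78/6 = 13; σ²_Imaging = ((25−9)/6)² = 7.111
te_Data extraction = (3 + 4·4 + 5)/6 = 24/6 = 4; σ²_Data extraction = ((5−3)/6)² = 0.111
te_Statistical analysis = (9 + 4·11 + 13)/6 = 66/6 = 11; σ²_Statistical analysis = ((13−9)/6)² = 0.444
te_Replicate run = (7 + 4·12 + 17)/6 = 72/6 = 12; σ²_Replicate run = ((17−7)/6)² = 2.778
te_Write-up = (1 + 4·3 + 17)/6 = 30/6 = 5; σ²_Write-up = ((17−1)/6)² = 7.111

Forward pass:
ES_Calibration = 0; EF_Calibration = 11
ES_Sample prep = 0; EF_Sample prep = 3
ES_Run assay = 0; EF_Run assay = 3
ES_Incubation = 3; EF_Incubation = 3+4 = 7
ES_Imaging = max(EF_Calibration=11, EF_Run assay=3) = 11; EF_Imaging = 11+13 = 24
ES_Data extraction = 3; EF_Data extraction = 3+4 = 7
ES_Statistical analysis = max(EF_Calibration=11, EF_Run assay=3) = 11; EF_Statistical analysis = 11+11 = 22
ES_Replicate run = 24; EF_Replicate run = 24+12 = 36
ES_Write-up = max(EF_Sample prep=3, EF_Incubation=7, EF_Data extraction=7, EF_Statistical analysis=22, EF_Replicate run=36) = 36; EF_Write-up = 36+5 = 41
Expected project duration μ = 41 days. Critical path: Calibration → Imaging → Replicate run → Write-up.

Variance along critical path = 1.000 + 7.111 + 2.778 + 7.111 = 18.000; σ = √18.000 = 4.243 days.
Z = (46 − 41) / 4.243 = 1.179
P(T ≤ 46) = Φ(1.179) ≈ 0.881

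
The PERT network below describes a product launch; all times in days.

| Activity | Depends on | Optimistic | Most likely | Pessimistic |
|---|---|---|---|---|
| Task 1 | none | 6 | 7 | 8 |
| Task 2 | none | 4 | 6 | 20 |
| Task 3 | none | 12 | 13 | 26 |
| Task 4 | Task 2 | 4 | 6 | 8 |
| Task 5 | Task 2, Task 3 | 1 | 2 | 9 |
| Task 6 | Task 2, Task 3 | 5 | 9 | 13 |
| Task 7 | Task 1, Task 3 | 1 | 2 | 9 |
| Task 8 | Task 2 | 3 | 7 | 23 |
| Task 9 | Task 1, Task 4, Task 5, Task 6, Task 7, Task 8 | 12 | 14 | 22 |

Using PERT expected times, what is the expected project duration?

te_Task 1 = (6 + 4·7 + 8)/6 = 42/6 = 7
te_Task 2 = (4 + 4·6 + 20)/6 = 48/6 = 8
te_Task 3 = (12 + 4·13 + 26)/6 = 90/6 = 15
te_Task 4 = (4 + 4·6 + 8)/6 = 36/6 = 6
te_Task 5 = (1 + 4·2 + 9)/6 = 18/6 = 3
te_Task 6 = (5 + 4·9 + 13)/6 = 54/6 = 9
te_Task 7 = (1 + 4·2 + 9)/6 = 18/6 = 3
te_Task 8 = (3 + 4·7 + 23)/6 = 54/6 = 9
te_Task 9 = (12 + 4·14 + 22)/6 = 90/6 = 15

Forward pass:
ES_Task 1 = 0; EF_Task 1 = 7
ES_Task 2 = 0; EF_Task 2 = 8
ES_Task 3 = 0; EF_Task 3 = 15
ES_Task 4 = 8; EF_Task 4 = 8+6 = 14
ES_Task 5 = max(EF_Task 2=8, EF_Task 3=15) = 15; EF_Task 5 = 15+3 = 18
ES_Task 6 = max(EF_Task 2=8, EF_Task 3=15) = 15; EF_Task 6 = 15+9 = 24
ES_Task 7 = max(EF_Task 1=7, EF_Task 3=15) = 15; EF_Task 7 = 15+3 = 18
ES_Task 8 = 8; EF_Task 8 = 8+9 = 17
ES_Task 9 = max(EF_Task 1=7, EF_Task 4=14, EF_Task 5=18, EF_Task 6=24, EF_Task 7=18, EF_Task 8=17) = 24; EF_Task 9 = 24+15 = 39
Expected project duration μ = 39 days. Critical path: Task 3 → Task 6 → Task 9.

39 days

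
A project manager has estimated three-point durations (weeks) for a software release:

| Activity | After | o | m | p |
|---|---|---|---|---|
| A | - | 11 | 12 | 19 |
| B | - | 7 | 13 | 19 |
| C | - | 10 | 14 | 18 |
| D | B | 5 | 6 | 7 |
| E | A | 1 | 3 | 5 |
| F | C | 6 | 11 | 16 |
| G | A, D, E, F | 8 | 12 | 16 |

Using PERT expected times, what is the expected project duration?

37 weeks

te_A = (11 + 4·12 + 19)/6 = 78/6 = 13
te_B = (7 + 4·13 + 19)/6 = 78/6 = 13
te_C = (10 + 4·14 + 18)/6 = 84/6 = 14
te_D = (5 + 4·6 + 7)/6 = 36/6 = 6
te_E = (1 + 4·3 + 5)/6 = 18/6 = 3
te_F = (6 + 4·11 + 16)/6 = 66/6 = 11
te_G = (8 + 4·12 + 16)/6 = 72/6 = 12

Forward pass:
ES_A = 0; EF_A = 13
ES_B = 0; EF_B = 13
ES_C = 0; EF_C = 14
ES_D = 13; EF_D = 13+6 = 19
ES_E = 13; EF_E = 13+3 = 16
ES_F = 14; EF_F = 14+11 = 25
ES_G = max(EF_A=13, EF_D=19, EF_E=16, EF_F=25) = 25; EF_G = 25+12 = 37
Expected project duration μ = 37 weeks. Critical path: C → F → G.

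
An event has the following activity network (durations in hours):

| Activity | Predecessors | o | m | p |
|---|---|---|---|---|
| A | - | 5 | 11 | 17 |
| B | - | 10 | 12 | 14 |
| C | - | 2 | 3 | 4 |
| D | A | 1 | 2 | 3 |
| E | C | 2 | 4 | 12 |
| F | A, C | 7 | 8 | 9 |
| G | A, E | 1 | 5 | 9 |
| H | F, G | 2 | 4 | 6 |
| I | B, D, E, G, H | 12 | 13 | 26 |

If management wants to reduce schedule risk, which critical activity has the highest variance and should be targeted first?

I

te_A = (5 + 4·11 + 17)/6 = 66/6 = 11; σ²_A = ((17−5)/6)² = 4.000
te_B = (10 + 4·12 + 14)/6 = 72/6 = 12; σ²_B = ((14−10)/6)² = 0.444
te_C = (2 + 4·3 + 4)/6 = 18/6 = 3; σ²_C = ((4−2)/6)² = 0.111
te_D = (1 + 4·2 + 3)/6 = 12/6 = 2; σ²_D = ((3−1)/6)² = 0.111
te_E = (2 + 4·4 + 12)/6 = 30/6 = 5; σ²_E = ((12−2)/6)² = 2.778
te_F = (7 + 4·8 + 9)/6 = 48/6 = 8; σ²_F = ((9−7)/6)² = 0.111
te_G = (1 + 4·5 + 9)/6 = 30/6 = 5; σ²_G = ((9−1)/6)² = 1.778
te_H = (2 + 4·4 + 6)/6 = 24/6 = 4; σ²_H = ((6−2)/6)² = 0.444
te_I = (12 + 4·13 + 26)/6 = 90/6 = 15; σ²_I = ((26−12)/6)² = 5.444

Forward pass:
ES_A = 0; EF_A = 11
ES_B = 0; EF_B = 12
ES_C = 0; EF_C = 3
ES_D = 11; EF_D = 11+2 = 13
ES_E = 3; EF_E = 3+5 = 8
ES_F = max(EF_A=11, EF_C=3) = 11; EF_F = 11+8 = 19
ES_G = max(EF_A=11, EF_E=8) = 11; EF_G = 11+5 = 16
ES_H = max(EF_F=19, EF_G=16) = 19; EF_H = 19+4 = 23
ES_I = max(EF_B=12, EF_D=13, EF_E=8, EF_G=16, EF_H=23) = 23; EF_I = 23+15 = 38
Expected project duration μ = 38 hours. Critical path: A → F → H → I.

Variances on critical path: σ²_A=4.000, σ²_F=0.111, σ²_H=0.444, σ²_I=5.444.
Largest is σ²_I = 5.444.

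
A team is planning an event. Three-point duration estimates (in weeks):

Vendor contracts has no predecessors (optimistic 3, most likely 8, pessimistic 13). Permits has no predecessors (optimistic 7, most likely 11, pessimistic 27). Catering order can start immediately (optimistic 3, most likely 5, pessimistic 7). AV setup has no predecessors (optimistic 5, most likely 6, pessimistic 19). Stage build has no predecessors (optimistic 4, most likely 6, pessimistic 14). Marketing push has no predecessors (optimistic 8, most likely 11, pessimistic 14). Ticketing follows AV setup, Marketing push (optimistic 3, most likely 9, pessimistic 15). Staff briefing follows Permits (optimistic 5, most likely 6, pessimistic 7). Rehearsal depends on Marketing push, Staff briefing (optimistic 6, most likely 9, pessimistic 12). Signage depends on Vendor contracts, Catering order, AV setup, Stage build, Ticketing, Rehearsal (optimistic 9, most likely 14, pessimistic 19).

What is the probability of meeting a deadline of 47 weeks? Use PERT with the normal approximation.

te_Vendor contracts = (3 + 4·8 + 13)/6 = 48/6 = 8; σ²_Vendor contracts = ((13−3)/6)² = 2.778
te_Permits = (7 + 4·11 + 27)/6 = 78/6 = 13; σ²_Permits = ((27−7)/6)² = 11.111
te_Catering order = (3 + 4·5 + 7)/6 = 30/6 = 5; σ²_Catering order = ((7−3)/6)² = 0.444
te_AV setup = (5 + 4·6 + 19)/6 = 48/6 = 8; σ²_AV setup = ((19−5)/6)² = 5.444
te_Stage build = (4 + 4·6 + 14)/6 = 42/6 = 7; σ²_Stage build = ((14−4)/6)² = 2.778
te_Marketing push = (8 + 4·11 + 14)/6 = 66/6 = 11; σ²_Marketing push = ((14−8)/6)² = 1.000
te_Ticketing = (3 + 4·9 + 15)/6 = 54/6 = 9; σ²_Ticketing = ((15−3)/6)² = 4.000
te_Staff briefing = (5 + 4·6 + 7)/6 = 36/6 = 6; σ²_Staff briefing = ((7−5)/6)² = 0.111
te_Rehearsal = (6 + 4·9 + 12)/6 = 54/6 = 9; σ²_Rehearsal = ((12−6)/6)² = 1.000
te_Signage = (9 + 4·14 + 19)/6 = 84/6 = 14; σ²_Signage = ((19−9)/6)² = 2.778

Forward pass:
ES_Vendor contracts = 0; EF_Vendor contracts = 8
ES_Permits = 0; EF_Permits = 13
ES_Catering order = 0; EF_Catering order = 5
ES_AV setup = 0; EF_AV setup = 8
ES_Stage build = 0; EF_Stage build = 7
ES_Marketing push = 0; EF_Marketing push = 11
ES_Ticketing = max(EF_AV setup=8, EF_Marketing push=11) = 11; EF_Ticketing = 11+9 = 20
ES_Staff briefing = 13; EF_Staff briefing = 13+6 = 19
ES_Rehearsal = max(EF_Marketing push=11, EF_Staff briefing=19) = 19; EF_Rehearsal = 19+9 = 28
ES_Signage = max(EF_Vendor contracts=8, EF_Catering order=5, EF_AV setup=8, EF_Stage build=7, EF_Ticketing=20, EF_Rehearsal=28) = 28; EF_Signage = 28+14 = 42
Expected project duration μ = 42 weeks. Critical path: Permits → Staff briefing → Rehearsal → Signage.

Variance along critical path = 11.111 + 0.111 + 1.000 + 2.778 = 15.000; σ = √15.000 = 3.873 weeks.
Z = (47 − 42) / 3.873 = 1.291
P(T ≤ 47) = Φ(1.291) ≈ 0.902

0.902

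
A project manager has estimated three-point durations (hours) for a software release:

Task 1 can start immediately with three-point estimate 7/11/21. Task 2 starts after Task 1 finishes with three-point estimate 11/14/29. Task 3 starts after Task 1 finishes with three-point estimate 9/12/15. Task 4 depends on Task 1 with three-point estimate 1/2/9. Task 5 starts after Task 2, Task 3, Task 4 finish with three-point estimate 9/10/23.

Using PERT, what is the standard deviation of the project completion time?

4.46 hours

te_Task 1 = (7 + 4·11 + 21)/6 = 72/6 = 12; σ²_Task 1 = ((21−7)/6)² = 5.444
te_Task 2 = (11 + 4·14 + 29)/6 = 96/6 = 16; σ²_Task 2 = ((29−11)/6)² = 9.000
te_Task 3 = (9 + 4·12 + 15)/6 = 72/6 = 12; σ²_Task 3 = ((15−9)/6)² = 1.000
te_Task 4 = (1 + 4·2 + 9)/6 = 18/6 = 3; σ²_Task 4 = ((9−1)/6)² = 1.778
te_Task 5 = (9 + 4·10 + 23)/6 = 72/6 = 12; σ²_Task 5 = ((23−9)/6)² = 5.444

Forward pass:
ES_Task 1 = 0; EF_Task 1 = 12
ES_Task 2 = 12; EF_Task 2 = 12+16 = 28
ES_Task 3 = 12; EF_Task 3 = 12+12 = 24
ES_Task 4 = 12; EF_Task 4 = 12+3 = 15
ES_Task 5 = max(EF_Task 2=28, EF_Task 3=24, EF_Task 4=15) = 28; EF_Task 5 = 28+12 = 40
Expected project duration μ = 40 hours. Critical path: Task 1 → Task 2 → Task 5.

Variance along critical path = 5.444 + 9.000 + 5.444 = 19.889
σ = √19.889 = 4.460 hours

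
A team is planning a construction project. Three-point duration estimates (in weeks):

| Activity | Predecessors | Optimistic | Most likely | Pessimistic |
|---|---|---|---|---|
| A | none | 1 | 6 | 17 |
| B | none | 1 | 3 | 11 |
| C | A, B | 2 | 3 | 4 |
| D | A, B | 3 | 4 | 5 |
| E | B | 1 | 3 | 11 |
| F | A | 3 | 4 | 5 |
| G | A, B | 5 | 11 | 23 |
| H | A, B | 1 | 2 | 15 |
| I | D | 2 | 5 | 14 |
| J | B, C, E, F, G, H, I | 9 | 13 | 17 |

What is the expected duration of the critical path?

te_A = (1 + 4·6 + 17)/6 = 42/6 = 7
te_B = (1 + 4·3 + 11)/6 = 24/6 = 4
te_C = (2 + 4·3 + 4)/6 = 18/6 = 3
te_D = (3 + 4·4 + 5)/6 = 24/6 = 4
te_E = (1 + 4·3 + 11)/6 = 24/6 = 4
te_F = (3 + 4·4 + 5)/6 = 24/6 = 4
te_G = (5 + 4·11 + 23)/6 = 72/6 = 12
te_H = (1 + 4·2 + 15)/6 = 24/6 = 4
te_I = (2 + 4·5 + 14)/6 = 36/6 = 6
te_J = (9 + 4·13 + 17)/6 = 78/6 = 13

Forward pass:
ES_A = 0; EF_A = 7
ES_B = 0; EF_B = 4
ES_C = max(EF_A=7, EF_B=4) = 7; EF_C = 7+3 = 10
ES_D = max(EF_A=7, EF_B=4) = 7; EF_D = 7+4 = 11
ES_E = 4; EF_E = 4+4 = 8
ES_F = 7; EF_F = 7+4 = 11
ES_G = max(EF_A=7, EF_B=4) = 7; EF_G = 7+12 = 19
ES_H = max(EF_A=7, EF_B=4) = 7; EF_H = 7+4 = 11
ES_I = 11; EF_I = 11+6 = 17
ES_J = max(EF_B=4, EF_C=10, EF_E=8, EF_F=11, EF_G=19, EF_H=11, EF_I=17) = 19; EF_J = 19+13 = 32
Expected project duration μ = 32 weeks. Critical path: A → G → J.

32 weeks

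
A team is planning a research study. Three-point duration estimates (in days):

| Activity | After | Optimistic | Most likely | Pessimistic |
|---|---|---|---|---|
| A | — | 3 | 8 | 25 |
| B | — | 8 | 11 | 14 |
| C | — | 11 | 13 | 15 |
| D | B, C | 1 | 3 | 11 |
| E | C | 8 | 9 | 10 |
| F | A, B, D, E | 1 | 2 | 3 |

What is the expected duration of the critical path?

te_A = (3 + 4·8 + 25)/6 = 60/6 = 10
te_B = (8 + 4·11 + 14)/6 = 66/6 = 11
te_C = (11 + 4·13 + 15)/6 = 78/6 = 13
te_D = (1 + 4·3 + 11)/6 = 24/6 = 4
te_E = (8 + 4·9 + 10)/6 = 54/6 = 9
te_F = (1 + 4·2 + 3)/6 = 12/6 = 2

Forward pass:
ES_A = 0; EF_A = 10
ES_B = 0; EF_B = 11
ES_C = 0; EF_C = 13
ES_D = max(EF_B=11, EF_C=13) = 13; EF_D = 13+4 = 17
ES_E = 13; EF_E = 13+9 = 22
ES_F = max(EF_A=10, EF_B=11, EF_D=17, EF_E=22) = 22; EF_F = 22+2 = 24
Expected project duration μ = 24 days. Critical path: C → E → F.

24 days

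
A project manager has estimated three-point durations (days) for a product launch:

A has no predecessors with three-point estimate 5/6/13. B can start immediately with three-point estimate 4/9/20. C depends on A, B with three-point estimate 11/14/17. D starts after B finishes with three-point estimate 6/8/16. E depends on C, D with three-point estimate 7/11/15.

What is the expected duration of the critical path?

te_A = (5 + 4·6 + 13)/6 = 42/6 = 7
te_B = (4 + 4·9 + 20)/6 = 60/6 = 10
te_C = (11 + 4·14 + 17)/6 = 84/6 = 14
te_D = (6 + 4·8 + 16)/6 = 54/6 = 9
te_E = (7 + 4·11 + 15)/6 = 66/6 = 11

Forward pass:
ES_A = 0; EF_A = 7
ES_B = 0; EF_B = 10
ES_C = max(EF_A=7, EF_B=10) = 10; EF_C = 10+14 = 24
ES_D = 10; EF_D = 10+9 = 19
ES_E = max(EF_C=24, EF_D=19) = 24; EF_E = 24+11 = 35
Expected project duration μ = 35 days. Critical path: B → C → E.

35 days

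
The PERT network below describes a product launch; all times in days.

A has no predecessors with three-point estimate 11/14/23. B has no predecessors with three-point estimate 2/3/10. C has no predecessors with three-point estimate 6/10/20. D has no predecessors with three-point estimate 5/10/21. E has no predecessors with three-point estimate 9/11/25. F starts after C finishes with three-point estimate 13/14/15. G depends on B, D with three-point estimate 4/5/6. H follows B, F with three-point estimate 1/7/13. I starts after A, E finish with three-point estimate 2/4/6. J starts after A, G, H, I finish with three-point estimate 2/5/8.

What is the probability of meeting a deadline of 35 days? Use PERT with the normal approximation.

te_A = (11 + 4·14 + 23)/6 = 90/6 = 15; σ²_A = ((23−11)/6)² = 4.000
te_B = (2 + 4·3 + 10)/6 = 24/6 = 4; σ²_B = ((10−2)/6)² = 1.778
te_C = (6 + 4·10 + 20)/6 = 66/6 = 11; σ²_C = ((20−6)/6)² = 5.444
te_D = (5 + 4·10 + 21)/6 = 66/6 = 11; σ²_D = ((21−5)/6)² = 7.111
te_E = (9 + 4·11 + 25)/6 = 78/6 = 13; σ²_E = ((25−9)/6)² = 7.111
te_F = (13 + 4·14 + 15)/6 = 84/6 = 14; σ²_F = ((15−13)/6)² = 0.111
te_G = (4 + 4·5 + 6)/6 = 30/6 = 5; σ²_G = ((6−4)/6)² = 0.111
te_H = (1 + 4·7 + 13)/6 = 42/6 = 7; σ²_H = ((13−1)/6)² = 4.000
te_I = (2 + 4·4 + 6)/6 = 24/6 = 4; σ²_I = ((6−2)/6)² = 0.444
te_J = (2 + 4·5 + 8)/6 = 30/6 = 5; σ²_J = ((8−2)/6)² = 1.000

Forward pass:
ES_A = 0; EF_A = 15
ES_B = 0; EF_B = 4
ES_C = 0; EF_C = 11
ES_D = 0; EF_D = 11
ES_E = 0; EF_E = 13
ES_F = 11; EF_F = 11+14 = 25
ES_G = max(EF_B=4, EF_D=11) = 11; EF_G = 11+5 = 16
ES_H = max(EF_B=4, EF_F=25) = 25; EF_H = 25+7 = 32
ES_I = max(EF_A=15, EF_E=13) = 15; EF_I = 15+4 = 19
ES_J = max(EF_A=15, EF_G=16, EF_H=32, EF_I=19) = 32; EF_J = 32+5 = 37
Expected project duration μ = 37 days. Critical path: C → F → H → J.

Variance along critical path = 5.444 + 0.111 + 4.000 + 1.000 = 10.556; σ = √10.556 = 3.249 days.
Z = (35 − 37) / 3.249 = -0.616
P(T ≤ 35) = Φ(-0.616) ≈ 0.269

0.269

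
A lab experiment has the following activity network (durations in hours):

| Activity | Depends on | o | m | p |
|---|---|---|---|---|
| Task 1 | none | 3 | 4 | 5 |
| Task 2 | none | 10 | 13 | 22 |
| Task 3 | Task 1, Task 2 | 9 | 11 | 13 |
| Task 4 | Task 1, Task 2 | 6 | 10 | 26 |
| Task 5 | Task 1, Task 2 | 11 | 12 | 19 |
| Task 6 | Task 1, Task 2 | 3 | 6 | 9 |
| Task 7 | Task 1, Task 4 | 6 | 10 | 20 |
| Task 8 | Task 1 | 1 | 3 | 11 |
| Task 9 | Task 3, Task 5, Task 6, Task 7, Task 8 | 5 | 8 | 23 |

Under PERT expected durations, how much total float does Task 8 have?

29 hours

te_Task 1 = (3 + 4·4 + 5)/6 = 24/6 = 4
te_Task 2 = (10 + 4·13 + 22)/6 = 84/6 = 14
te_Task 3 = (9 + 4·11 + 13)/6 = 66/6 = 11
te_Task 4 = (6 + 4·10 + 26)/6 = 72/6 = 12
te_Task 5 = (11 + 4·12 + 19)/6 = 78/6 = 13
te_Task 6 = (3 + 4·6 + 9)/6 = 36/6 = 6
te_Task 7 = (6 + 4·10 + 20)/6 = 66/6 = 11
te_Task 8 = (1 + 4·3 + 11)/6 = 24/6 = 4
te_Task 9 = (5 + 4·8 + 23)/6 = 60/6 = 10

Forward pass:
ES_Task 1 = 0; EF_Task 1 = 4
ES_Task 2 = 0; EF_Task 2 = 14
ES_Task 3 = max(EF_Task 1=4, EF_Task 2=14) = 14; EF_Task 3 = 14+11 = 25
ES_Task 4 = max(EF_Task 1=4, EF_Task 2=14) = 14; EF_Task 4 = 14+12 = 26
ES_Task 5 = max(EF_Task 1=4, EF_Task 2=14) = 14; EF_Task 5 = 14+13 = 27
ES_Task 6 = max(EF_Task 1=4, EF_Task 2=14) = 14; EF_Task 6 = 14+6 = 20
ES_Task 7 = max(EF_Task 1=4, EF_Task 4=26) = 26; EF_Task 7 = 26+11 = 37
ES_Task 8 = 4; EF_Task 8 = 4+4 = 8
ES_Task 9 = max(EF_Task 3=25, EF_Task 5=27, EF_Task 6=20, EF_Task 7=37, EF_Task 8=8) = 37; EF_Task 9 = 37+10 = 47
Expected project duration μ = 47 hours. Critical path: Task 2 → Task 4 → Task 7 → Task 9.

Backward pass:
LF_Task 9 = 47; LS_Task 9 = 47−10 = 37
LF_Task 8 = LS_Task 9 = 37; LS_Task 8 = 37−4 = 33
LF_Task 7 = LS_Task 9 = 37; LS_Task 7 = 37−11 = 26
LF_Task 6 = LS_Task 9 = 37; LS_Task 6 = 37−6 = 31
LF_Task 5 = LS_Task 9 = 37; LS_Task 5 = 37−13 = 24
LF_Task 4 = LS_Task 7 = 26; LS_Task 4 = 26−12 = 14
LF_Task 3 = LS_Task 9 = 37; LS_Task 3 = 37−11 = 26
LF_Task 2 = min(LS_Task 3=26, LS_Task 4=14, LS_Task 5=24, LS_Task 6=31) = 14; LS_Task 2 = 14−14 = 0
LF_Task 1 = min(LS_Task 3=26, LS_Task 4=14, LS_Task 5=24, LS_Task 6=31, LS_Task 7=26, LS_Task 8=33) = 14; LS_Task 1 = 14−4 = 10
Slack_Task 8 = LS_Task 8 − ES_Task 8 = 33 − 4 = 29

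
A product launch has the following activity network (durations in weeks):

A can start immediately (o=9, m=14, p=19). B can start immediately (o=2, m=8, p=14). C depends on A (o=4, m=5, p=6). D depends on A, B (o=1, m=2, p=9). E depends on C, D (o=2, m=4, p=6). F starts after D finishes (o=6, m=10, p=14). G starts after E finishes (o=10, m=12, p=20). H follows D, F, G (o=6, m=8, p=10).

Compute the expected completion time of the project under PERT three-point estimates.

44 weeks

te_A = (9 + 4·14 + 19)/6 = 84/6 = 14
te_B = (2 + 4·8 + 14)/6 = 48/6 = 8
te_C = (4 + 4·5 + 6)/6 = 30/6 = 5
te_D = (1 + 4·2 + 9)/6 = 18/6 = 3
te_E = (2 + 4·4 + 6)/6 = 24/6 = 4
te_F = (6 + 4·10 + 14)/6 = 60/6 = 10
te_G = (10 + 4·12 + 20)/6 = 78/6 = 13
te_H = (6 + 4·8 + 10)/6 = 48/6 = 8

Forward pass:
ES_A = 0; EF_A = 14
ES_B = 0; EF_B = 8
ES_C = 14; EF_C = 14+5 = 19
ES_D = max(EF_A=14, EF_B=8) = 14; EF_D = 14+3 = 17
ES_E = max(EF_C=19, EF_D=17) = 19; EF_E = 19+4 = 23
ES_F = 17; EF_F = 17+10 = 27
ES_G = 23; EF_G = 23+13 = 36
ES_H = max(EF_D=17, EF_F=27, EF_G=36) = 36; EF_H = 36+8 = 44
Expected project duration μ = 44 weeks. Critical path: A → C → E → G → H.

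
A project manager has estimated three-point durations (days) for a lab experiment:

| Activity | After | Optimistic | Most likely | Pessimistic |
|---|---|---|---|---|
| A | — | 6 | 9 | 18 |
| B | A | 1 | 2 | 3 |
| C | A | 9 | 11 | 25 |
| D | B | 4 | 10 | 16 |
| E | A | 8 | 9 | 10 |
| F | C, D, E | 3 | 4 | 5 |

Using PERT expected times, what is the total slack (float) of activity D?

1 days

te_A = (6 + 4·9 + 18)/6 = 60/6 = 10
te_B = (1 + 4·2 + 3)/6 = 12/6 = 2
te_C = (9 + 4·11 + 25)/6 = 78/6 = 13
te_D = (4 + 4·10 + 16)/6 = 60/6 = 10
te_E = (8 + 4·9 + 10)/6 = 54/6 = 9
te_F = (3 + 4·4 + 5)/6 = 24/6 = 4

Forward pass:
ES_A = 0; EF_A = 10
ES_B = 10; EF_B = 10+2 = 12
ES_C = 10; EF_C = 10+13 = 23
ES_D = 12; EF_D = 12+10 = 22
ES_E = 10; EF_E = 10+9 = 19
ES_F = max(EF_C=23, EF_D=22, EF_E=19) = 23; EF_F = 23+4 = 27
Expected project duration μ = 27 days. Critical path: A → C → F.

Backward pass:
LF_F = 27; LS_F = 27−4 = 23
LF_E = LS_F = 23; LS_E = 23−9 = 14
LF_D = LS_F = 23; LS_D = 23−10 = 13
LF_C = LS_F = 23; LS_C = 23−13 = 10
LF_B = LS_D = 13; LS_B = 13−2 = 11
LF_A = min(LS_B=11, LS_C=10, LS_E=14) = 10; LS_A = 10−10 = 0
Slack_D = LS_D − ES_D = 13 − 12 = 1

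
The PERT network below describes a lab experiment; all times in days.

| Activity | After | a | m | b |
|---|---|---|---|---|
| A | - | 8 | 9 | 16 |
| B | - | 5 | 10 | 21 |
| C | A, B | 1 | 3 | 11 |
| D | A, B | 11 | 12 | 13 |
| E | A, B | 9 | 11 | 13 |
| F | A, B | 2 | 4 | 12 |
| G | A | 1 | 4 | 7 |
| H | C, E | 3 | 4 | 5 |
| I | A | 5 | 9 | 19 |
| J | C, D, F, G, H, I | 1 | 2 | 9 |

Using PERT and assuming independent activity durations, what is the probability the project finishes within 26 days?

te_A = (8 + 4·9 + 16)/6 = 60/6 = 10; σ²_A = ((16−8)/6)² = 1.778
te_B = (5 + 4·10 + 21)/6 = 66/6 = 11; σ²_B = ((21−5)/6)² = 7.111
te_C = (1 + 4·3 + 11)/6 = 24/6 = 4; σ²_C = ((11−1)/6)² = 2.778
te_D = (11 + 4·12 + 13)/6 = 72/6 = 12; σ²_D = ((13−11)/6)² = 0.111
te_E = (9 + 4·11 + 13)/6 = 66/6 = 11; σ²_E = ((13−9)/6)² = 0.444
te_F = (2 + 4·4 + 12)/6 = 30/6 = 5; σ²_F = ((12−2)/6)² = 2.778
te_G = (1 + 4·4 + 7)/6 = 24/6 = 4; σ²_G = ((7−1)/6)² = 1.000
te_H = (3 + 4·4 + 5)/6 = 24/6 = 4; σ²_H = ((5−3)/6)² = 0.111
te_I = (5 + 4·9 + 19)/6 = 60/6 = 10; σ²_I = ((19−5)/6)² = 5.444
te_J = (1 + 4·2 + 9)/6 = 18/6 = 3; σ²_J = ((9−1)/6)² = 1.778

Forward pass:
ES_A = 0; EF_A = 10
ES_B = 0; EF_B = 11
ES_C = max(EF_A=10, EF_B=11) = 11; EF_C = 11+4 = 15
ES_D = max(EF_A=10, EF_B=11) = 11; EF_D = 11+12 = 23
ES_E = max(EF_A=10, EF_B=11) = 11; EF_E = 11+11 = 22
ES_F = max(EF_A=10, EF_B=11) = 11; EF_F = 11+5 = 16
ES_G = 10; EF_G = 10+4 = 14
ES_H = max(EF_C=15, EF_E=22) = 22; EF_H = 22+4 = 26
ES_I = 10; EF_I = 10+10 = 20
ES_J = max(EF_C=15, EF_D=23, EF_F=16, EF_G=14, EF_H=26, EF_I=20) = 26; EF_J = 26+3 = 29
Expected project duration μ = 29 days. Critical path: B → E → H → J.

Variance along critical path = 7.111 + 0.444 + 0.111 + 1.778 = 9.444; σ = √9.444 = 3.073 days.
Z = (26 − 29) / 3.073 = -0.976
P(T ≤ 26) = Φ(-0.976) ≈ 0.164

0.164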